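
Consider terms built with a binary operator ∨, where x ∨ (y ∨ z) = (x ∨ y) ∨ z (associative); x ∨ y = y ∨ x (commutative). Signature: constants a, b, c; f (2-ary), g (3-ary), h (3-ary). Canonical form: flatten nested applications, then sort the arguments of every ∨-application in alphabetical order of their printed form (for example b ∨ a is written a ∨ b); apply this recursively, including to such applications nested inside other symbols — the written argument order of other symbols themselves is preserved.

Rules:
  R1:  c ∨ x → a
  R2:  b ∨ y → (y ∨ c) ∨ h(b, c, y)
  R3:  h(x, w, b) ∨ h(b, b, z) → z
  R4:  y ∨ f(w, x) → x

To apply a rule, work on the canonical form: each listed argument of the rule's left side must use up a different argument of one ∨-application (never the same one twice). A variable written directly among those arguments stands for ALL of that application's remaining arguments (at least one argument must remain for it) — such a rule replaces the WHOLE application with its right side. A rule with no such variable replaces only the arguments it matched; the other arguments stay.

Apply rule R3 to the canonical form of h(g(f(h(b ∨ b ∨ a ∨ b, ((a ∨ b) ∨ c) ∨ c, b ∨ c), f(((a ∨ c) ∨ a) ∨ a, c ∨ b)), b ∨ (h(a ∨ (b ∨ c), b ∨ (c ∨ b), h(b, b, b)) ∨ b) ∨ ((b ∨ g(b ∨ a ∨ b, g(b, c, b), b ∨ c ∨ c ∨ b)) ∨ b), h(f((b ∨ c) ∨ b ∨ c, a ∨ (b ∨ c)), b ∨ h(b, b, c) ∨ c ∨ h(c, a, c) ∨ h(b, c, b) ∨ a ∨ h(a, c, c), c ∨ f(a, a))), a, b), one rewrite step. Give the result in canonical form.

Answer: h(g(f(h(a ∨ b ∨ b ∨ b, a ∨ b ∨ c ∨ c, b ∨ c), f(a ∨ a ∨ a ∨ c, b ∨ c)), b ∨ b ∨ b ∨ b ∨ g(a ∨ b ∨ b, g(b, c, b), b ∨ b ∨ c ∨ c) ∨ h(a ∨ b ∨ c, b ∨ b ∨ c, h(b, b, b)), h(f(b ∨ b ∨ c ∨ c, a ∨ b ∨ c), a ∨ b ∨ c ∨ c ∨ h(a, c, c) ∨ h(c, a, c), c ∨ f(a, a))), a, b)

Derivation:
Canonical form:  h(g(f(h(a ∨ b ∨ b ∨ b, a ∨ b ∨ c ∨ c, b ∨ c), f(a ∨ a ∨ a ∨ c, b ∨ c)), b ∨ b ∨ b ∨ b ∨ g(a ∨ b ∨ b, g(b, c, b), b ∨ b ∨ c ∨ c) ∨ h(a ∨ b ∨ c, b ∨ b ∨ c, h(b, b, b)), h(f(b ∨ b ∨ c ∨ c, a ∨ b ∨ c), a ∨ b ∨ c ∨ h(a, c, c) ∨ h(b, b, c) ∨ h(b, c, b) ∨ h(c, a, c), c ∨ f(a, a))), a, b)
Match R3:  consume h(b, b, c), h(b, c, b);  w := c, x := b, z := c
New term:  h(g(f(h(a ∨ b ∨ b ∨ b, a ∨ b ∨ c ∨ c, b ∨ c), f(a ∨ a ∨ a ∨ c, b ∨ c)), b ∨ b ∨ b ∨ b ∨ g(a ∨ b ∨ b, g(b, c, b), b ∨ b ∨ c ∨ c) ∨ h(a ∨ b ∨ c, b ∨ b ∨ c, h(b, b, b)), h(f(b ∨ b ∨ c ∨ c, a ∨ b ∨ c), a ∨ b ∨ c ∨ c ∨ h(a, c, c) ∨ h(c, a, c), c ∨ f(a, a))), a, b)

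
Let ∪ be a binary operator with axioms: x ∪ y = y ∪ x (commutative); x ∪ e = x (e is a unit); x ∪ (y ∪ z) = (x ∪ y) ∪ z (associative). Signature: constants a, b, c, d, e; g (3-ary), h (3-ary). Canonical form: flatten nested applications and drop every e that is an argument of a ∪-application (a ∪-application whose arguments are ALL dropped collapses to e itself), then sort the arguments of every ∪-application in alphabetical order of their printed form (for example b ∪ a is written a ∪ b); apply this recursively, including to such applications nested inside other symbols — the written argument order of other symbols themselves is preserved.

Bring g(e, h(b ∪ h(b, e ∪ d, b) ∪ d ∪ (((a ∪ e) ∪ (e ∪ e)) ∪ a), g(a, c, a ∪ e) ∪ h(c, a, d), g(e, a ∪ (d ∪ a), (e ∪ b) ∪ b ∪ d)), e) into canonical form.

Work inside:  b ∪ h(b, e ∪ d, b) ∪ d ∪ (((a ∪ e) ∪ (e ∪ e)) ∪ a)
Flatten:  b ∪ h(b, e ∪ d, b) ∪ d ∪ a ∪ e ∪ e ∪ e ∪ a
Simplify inside:  h(b, e ∪ d, b)  →  h(b, d, b)
Units out:  drop e (×3)
Sort arguments:  a ∪ a ∪ b ∪ d ∪ h(b, d, b)
Reassemble:  g(e, h(a ∪ a ∪ b ∪ d ∪ h(b, d, b), g(a, c, a) ∪ h(c, a, d), g(e, a ∪ a ∪ d, b ∪ b ∪ d)), e)

Answer: g(e, h(a ∪ a ∪ b ∪ d ∪ h(b, d, b), g(a, c, a) ∪ h(c, a, d), g(e, a ∪ a ∪ d, b ∪ b ∪ d)), e)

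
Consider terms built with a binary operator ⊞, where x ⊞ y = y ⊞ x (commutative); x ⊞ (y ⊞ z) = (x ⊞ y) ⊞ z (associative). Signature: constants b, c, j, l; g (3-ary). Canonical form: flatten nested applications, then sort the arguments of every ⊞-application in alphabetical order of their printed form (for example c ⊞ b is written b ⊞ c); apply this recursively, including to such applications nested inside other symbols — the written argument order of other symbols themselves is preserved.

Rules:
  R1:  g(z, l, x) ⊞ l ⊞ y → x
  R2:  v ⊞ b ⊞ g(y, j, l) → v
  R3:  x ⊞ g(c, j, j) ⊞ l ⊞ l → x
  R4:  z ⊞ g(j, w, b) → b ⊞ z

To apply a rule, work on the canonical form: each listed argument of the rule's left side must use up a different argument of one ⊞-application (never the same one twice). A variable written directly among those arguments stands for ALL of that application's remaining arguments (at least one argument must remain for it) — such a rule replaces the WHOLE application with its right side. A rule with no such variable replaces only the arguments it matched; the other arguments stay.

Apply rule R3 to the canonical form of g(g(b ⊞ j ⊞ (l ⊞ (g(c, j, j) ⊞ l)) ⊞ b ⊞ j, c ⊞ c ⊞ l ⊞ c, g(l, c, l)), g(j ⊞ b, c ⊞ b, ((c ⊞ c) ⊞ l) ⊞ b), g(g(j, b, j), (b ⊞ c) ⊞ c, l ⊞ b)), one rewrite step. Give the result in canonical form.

Answer: g(g(b ⊞ b ⊞ j ⊞ j, c ⊞ c ⊞ c ⊞ l, g(l, c, l)), g(b ⊞ j, b ⊞ c, b ⊞ c ⊞ c ⊞ l), g(g(j, b, j), b ⊞ c ⊞ c, b ⊞ l))

Derivation:
Canonical form:  g(g(b ⊞ b ⊞ g(c, j, j) ⊞ j ⊞ j ⊞ l ⊞ l, c ⊞ c ⊞ c ⊞ l, g(l, c, l)), g(b ⊞ j, b ⊞ c, b ⊞ c ⊞ c ⊞ l), g(g(j, b, j), b ⊞ c ⊞ c, b ⊞ l))
R3 matches:  uses g(c, j, j), l, l;  x := b ⊞ b ⊞ j ⊞ j
Every leftover argument binds to the variable; the entire application is replaced.
Result:  g(g(b ⊞ b ⊞ j ⊞ j, c ⊞ c ⊞ c ⊞ l, g(l, c, l)), g(b ⊞ j, b ⊞ c, b ⊞ c ⊞ c ⊞ l), g(g(j, b, j), b ⊞ c ⊞ c, b ⊞ l))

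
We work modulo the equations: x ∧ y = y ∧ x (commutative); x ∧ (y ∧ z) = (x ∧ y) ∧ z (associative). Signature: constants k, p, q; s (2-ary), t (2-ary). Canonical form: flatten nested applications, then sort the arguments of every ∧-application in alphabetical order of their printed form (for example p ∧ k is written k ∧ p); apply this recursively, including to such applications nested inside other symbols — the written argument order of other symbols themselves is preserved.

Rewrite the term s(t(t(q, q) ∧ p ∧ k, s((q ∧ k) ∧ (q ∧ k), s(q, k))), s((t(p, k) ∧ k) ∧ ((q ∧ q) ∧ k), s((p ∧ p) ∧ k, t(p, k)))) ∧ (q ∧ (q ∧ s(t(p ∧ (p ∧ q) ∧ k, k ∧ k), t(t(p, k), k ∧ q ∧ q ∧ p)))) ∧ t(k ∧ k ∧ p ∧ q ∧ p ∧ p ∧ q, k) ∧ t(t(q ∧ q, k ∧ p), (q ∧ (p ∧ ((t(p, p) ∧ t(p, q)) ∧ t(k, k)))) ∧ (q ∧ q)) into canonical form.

Un-nest:  s(t(t(q, q) ∧ p ∧ k, s((q ∧ k) ∧ (q ∧ k), s(q, k))), s((t(p, k) ∧ k) ∧ ((q ∧ q) ∧ k), s((p ∧ p) ∧ k, t(p, k)))) ∧ q ∧ q ∧ s(t(p ∧ (p ∧ q) ∧ k, k ∧ k), t(t(p, k), k ∧ q ∧ q ∧ p)) ∧ t(k ∧ k ∧ p ∧ q ∧ p ∧ p ∧ q, k) ∧ t(t(q ∧ q, k ∧ p), (q ∧ (p ∧ ((t(p, p) ∧ t(p, q)) ∧ t(k, k)))) ∧ (q ∧ q))
Inside:  s(t(t(q, q) ∧ p ∧ k, s((q ∧ k) ∧ (q ∧ k), s(q, k))), s((t(p, k) ∧ k) ∧ ((q ∧ q) ∧ k), s((p ∧ p) ∧ k, t(p, k))))  →  s(t(k ∧ p ∧ t(q, q), s(k ∧ k ∧ q ∧ q, s(q, k))), s(k ∧ k ∧ q ∧ q ∧ t(p, k), s(k ∧ p ∧ p, t(p, k))))
Canonicalize subterm:  s(t(p ∧ (p ∧ q) ∧ k, k ∧ k), t(t(p, k), k ∧ q ∧ q ∧ p))  →  s(t(k ∧ p ∧ p ∧ q, k ∧ k), t(t(p, k), k ∧ p ∧ q ∧ q))
Canonicalize subterm:  t(k ∧ k ∧ p ∧ q ∧ p ∧ p ∧ q, k)  →  t(k ∧ k ∧ p ∧ p ∧ p ∧ q ∧ q, k)
Sort arguments:  q ∧ q ∧ s(t(k ∧ p ∧ p ∧ q, k ∧ k), t(t(p, k), k ∧ p ∧ q ∧ q)) ∧ s(t(k ∧ p ∧ t(q, q), s(k ∧ k ∧ q ∧ q, s(q, k))), s(k ∧ k ∧ q ∧ q ∧ t(p, k), s(k ∧ p ∧ p, t(p, k)))) ∧ t(k ∧ k ∧ p ∧ p ∧ p ∧ q ∧ q, k) ∧ t(t(q ∧ q, k ∧ p), p ∧ q ∧ q ∧ q ∧ t(k, k) ∧ t(p, p) ∧ t(p, q))

Answer: q ∧ q ∧ s(t(k ∧ p ∧ p ∧ q, k ∧ k), t(t(p, k), k ∧ p ∧ q ∧ q)) ∧ s(t(k ∧ p ∧ t(q, q), s(k ∧ k ∧ q ∧ q, s(q, k))), s(k ∧ k ∧ q ∧ q ∧ t(p, k), s(k ∧ p ∧ p, t(p, k)))) ∧ t(k ∧ k ∧ p ∧ p ∧ p ∧ q ∧ q, k) ∧ t(t(q ∧ q, k ∧ p), p ∧ q ∧ q ∧ q ∧ t(k, k) ∧ t(p, p) ∧ t(p, q))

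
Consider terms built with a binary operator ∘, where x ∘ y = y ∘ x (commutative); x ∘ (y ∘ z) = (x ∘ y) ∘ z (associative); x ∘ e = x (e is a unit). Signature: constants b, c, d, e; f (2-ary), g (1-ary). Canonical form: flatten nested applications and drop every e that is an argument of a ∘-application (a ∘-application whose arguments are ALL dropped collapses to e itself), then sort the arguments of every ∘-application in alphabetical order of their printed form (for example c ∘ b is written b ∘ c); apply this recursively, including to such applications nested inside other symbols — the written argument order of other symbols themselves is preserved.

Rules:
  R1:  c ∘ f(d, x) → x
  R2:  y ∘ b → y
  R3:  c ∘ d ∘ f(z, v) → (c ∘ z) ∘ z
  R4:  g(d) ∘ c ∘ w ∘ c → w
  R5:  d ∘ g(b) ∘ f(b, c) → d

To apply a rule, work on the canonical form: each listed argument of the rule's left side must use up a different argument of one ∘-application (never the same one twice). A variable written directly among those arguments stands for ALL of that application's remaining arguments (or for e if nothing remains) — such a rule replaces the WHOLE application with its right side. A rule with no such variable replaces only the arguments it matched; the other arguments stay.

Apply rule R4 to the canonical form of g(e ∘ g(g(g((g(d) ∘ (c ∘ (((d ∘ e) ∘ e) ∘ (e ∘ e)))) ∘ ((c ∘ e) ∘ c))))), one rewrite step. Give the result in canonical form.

Answer: g(g(g(g(c ∘ d))))

Derivation:
Canonical form:  g(g(g(g(c ∘ c ∘ c ∘ d ∘ g(d)))))
R4 matches:  uses c, c, g(d);  w := c ∘ d
The extension variable absorbs all remaining arguments, so the whole application is rewritten.
Giving:  g(g(g(g(c ∘ d))))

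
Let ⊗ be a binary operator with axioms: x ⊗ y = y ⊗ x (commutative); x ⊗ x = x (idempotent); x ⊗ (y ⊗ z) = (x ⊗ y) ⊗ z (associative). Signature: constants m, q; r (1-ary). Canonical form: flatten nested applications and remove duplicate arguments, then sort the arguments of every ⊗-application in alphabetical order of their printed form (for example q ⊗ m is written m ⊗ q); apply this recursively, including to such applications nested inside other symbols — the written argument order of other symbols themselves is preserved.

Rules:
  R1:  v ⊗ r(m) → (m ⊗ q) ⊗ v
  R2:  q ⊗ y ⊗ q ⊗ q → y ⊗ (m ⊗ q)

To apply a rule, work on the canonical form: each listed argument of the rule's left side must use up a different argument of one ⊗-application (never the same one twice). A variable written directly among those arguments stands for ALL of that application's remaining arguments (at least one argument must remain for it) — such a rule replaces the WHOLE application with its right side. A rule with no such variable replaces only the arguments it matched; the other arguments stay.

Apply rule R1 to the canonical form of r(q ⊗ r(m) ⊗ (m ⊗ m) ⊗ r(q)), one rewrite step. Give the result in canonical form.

Answer: r(m ⊗ q ⊗ r(q))

Derivation:
Canonical form:  r(m ⊗ q ⊗ r(m) ⊗ r(q))
Apply R1:  consuming r(m);  v := m ⊗ q ⊗ r(q)
Every leftover argument binds to the variable; the entire application is replaced.
New term:  r(m ⊗ q ⊗ r(q))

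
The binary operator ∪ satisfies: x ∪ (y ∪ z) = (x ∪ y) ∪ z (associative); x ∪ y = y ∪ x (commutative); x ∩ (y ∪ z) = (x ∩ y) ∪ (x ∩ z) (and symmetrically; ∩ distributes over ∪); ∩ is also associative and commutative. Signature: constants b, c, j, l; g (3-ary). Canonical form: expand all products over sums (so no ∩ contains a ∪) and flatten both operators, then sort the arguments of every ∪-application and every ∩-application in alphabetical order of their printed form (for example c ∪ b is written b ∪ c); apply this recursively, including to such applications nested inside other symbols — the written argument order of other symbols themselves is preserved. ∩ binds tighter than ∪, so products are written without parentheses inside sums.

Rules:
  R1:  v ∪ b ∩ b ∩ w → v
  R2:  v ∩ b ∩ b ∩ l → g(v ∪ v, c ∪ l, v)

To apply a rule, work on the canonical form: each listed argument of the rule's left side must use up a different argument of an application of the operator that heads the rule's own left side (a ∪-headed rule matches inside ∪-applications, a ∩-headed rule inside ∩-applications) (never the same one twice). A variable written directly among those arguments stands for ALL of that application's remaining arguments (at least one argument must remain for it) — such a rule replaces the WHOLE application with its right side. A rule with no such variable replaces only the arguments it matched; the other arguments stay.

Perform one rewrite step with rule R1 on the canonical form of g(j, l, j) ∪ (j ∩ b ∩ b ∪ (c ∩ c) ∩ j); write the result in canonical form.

Answer: c ∩ c ∩ j ∪ g(j, l, j)

Derivation:
Canonical form:  b ∩ b ∩ j ∪ c ∩ c ∩ j ∪ g(j, l, j)
Match R1:  consume b ∩ b ∩ j;  v := c ∩ c ∩ j ∪ g(j, l, j), w := j
Every leftover argument binds to the variable; the entire application is replaced.
New term:  c ∩ c ∩ j ∪ g(j, l, j)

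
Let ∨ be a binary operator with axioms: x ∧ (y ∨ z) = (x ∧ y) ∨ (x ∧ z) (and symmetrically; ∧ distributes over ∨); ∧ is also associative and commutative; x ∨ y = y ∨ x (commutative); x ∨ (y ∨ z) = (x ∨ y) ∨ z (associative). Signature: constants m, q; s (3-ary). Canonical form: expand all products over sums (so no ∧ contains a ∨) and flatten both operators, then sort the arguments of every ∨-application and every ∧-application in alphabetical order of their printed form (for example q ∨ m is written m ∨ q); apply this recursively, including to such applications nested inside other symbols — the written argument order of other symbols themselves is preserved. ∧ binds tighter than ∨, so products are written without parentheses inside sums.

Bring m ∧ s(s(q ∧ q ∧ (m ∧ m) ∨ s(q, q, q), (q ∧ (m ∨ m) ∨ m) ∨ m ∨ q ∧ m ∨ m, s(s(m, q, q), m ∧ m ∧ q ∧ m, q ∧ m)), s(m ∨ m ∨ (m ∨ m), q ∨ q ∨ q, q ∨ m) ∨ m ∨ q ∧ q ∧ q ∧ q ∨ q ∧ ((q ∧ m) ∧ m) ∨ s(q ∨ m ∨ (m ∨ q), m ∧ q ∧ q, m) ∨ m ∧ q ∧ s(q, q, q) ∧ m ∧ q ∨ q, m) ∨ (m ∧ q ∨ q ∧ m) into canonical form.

Answer: m ∧ q ∨ m ∧ q ∨ m ∧ s(s(m ∧ m ∧ q ∧ q ∨ s(q, q, q), m ∨ m ∨ m ∨ m ∧ q ∨ m ∧ q ∨ m ∧ q, s(s(m, q, q), m ∧ m ∧ m ∧ q, m ∧ q)), m ∨ m ∧ m ∧ q ∧ q ∨ m ∧ m ∧ q ∧ q ∧ s(q, q, q) ∨ q ∨ q ∧ q ∧ q ∧ q ∨ s(m ∨ m ∨ m ∨ m, q ∨ q ∨ q, m ∨ q) ∨ s(m ∨ m ∨ q ∨ q, m ∧ q ∧ q, m), m)

Derivation:
Distribute:  m ∧ s(s(m ∧ m ∧ q ∧ q ∨ s(q, q, q), m ∨ m ∨ m ∨ m ∧ q ∨ m ∧ q ∨ m ∧ q, s(s(m, q, q), m ∧ m ∧ m ∧ q, m ∧ q)), m ∨ m ∧ m ∧ q ∧ q ∨ m ∧ m ∧ q ∧ q ∧ s(q, q, q) ∨ q ∨ q ∧ q ∧ q ∧ q ∨ s(m ∨ m ∨ m ∨ m, q ∨ q ∨ q, m ∨ q) ∨ s(m ∨ m ∨ q ∨ q, m ∧ q ∧ q, m), m) ∨ m ∧ q ∨ m ∧ q
Sort:  m ∧ q ∨ m ∧ q ∨ m ∧ s(s(m ∧ m ∧ q ∧ q ∨ s(q, q, q), m ∨ m ∨ m ∨ m ∧ q ∨ m ∧ q ∨ m ∧ q, s(s(m, q, q), m ∧ m ∧ m ∧ q, m ∧ q)), m ∨ m ∧ m ∧ q ∧ q ∨ m ∧ m ∧ q ∧ q ∧ s(q, q, q) ∨ q ∨ q ∧ q ∧ q ∧ q ∨ s(m ∨ m ∨ m ∨ m, q ∨ q ∨ q, m ∨ q) ∨ s(m ∨ m ∨ q ∨ q, m ∧ q ∧ q, m), m)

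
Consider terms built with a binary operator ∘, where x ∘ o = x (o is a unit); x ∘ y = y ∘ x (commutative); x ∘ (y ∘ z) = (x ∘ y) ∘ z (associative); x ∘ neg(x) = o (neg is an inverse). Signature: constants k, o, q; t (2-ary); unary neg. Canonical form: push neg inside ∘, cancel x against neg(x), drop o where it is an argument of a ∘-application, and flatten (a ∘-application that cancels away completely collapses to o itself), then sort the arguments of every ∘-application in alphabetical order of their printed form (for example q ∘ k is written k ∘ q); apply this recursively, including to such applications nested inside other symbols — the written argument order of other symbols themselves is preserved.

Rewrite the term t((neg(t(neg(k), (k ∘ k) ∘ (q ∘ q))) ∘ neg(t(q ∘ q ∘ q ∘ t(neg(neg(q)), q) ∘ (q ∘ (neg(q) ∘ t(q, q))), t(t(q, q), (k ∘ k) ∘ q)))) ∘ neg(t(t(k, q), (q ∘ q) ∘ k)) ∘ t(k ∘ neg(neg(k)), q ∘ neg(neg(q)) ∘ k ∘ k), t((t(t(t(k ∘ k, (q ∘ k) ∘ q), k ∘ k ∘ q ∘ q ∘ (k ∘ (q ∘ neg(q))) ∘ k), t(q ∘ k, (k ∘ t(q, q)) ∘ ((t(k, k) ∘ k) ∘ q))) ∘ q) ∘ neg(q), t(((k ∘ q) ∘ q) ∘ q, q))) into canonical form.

Descend into:  (neg(t(neg(k), (k ∘ k) ∘ (q ∘ q))) ∘ neg(t(q ∘ q ∘ q ∘ t(neg(neg(q)), q) ∘ (q ∘ (neg(q) ∘ t(q, q))), t(t(q, q), (k ∘ k) ∘ q)))) ∘ neg(t(t(k, q), (q ∘ q) ∘ k)) ∘ t(k ∘ neg(neg(k)), q ∘ neg(neg(q)) ∘ k ∘ k)
Push neg inside:  distribute neg over ∘ and collapse double neg
Collect terms:  neg(t(neg(k), k ∘ k ∘ q ∘ q)) ∘ neg(t(q ∘ q ∘ q ∘ t(q, q) ∘ t(q, q), t(t(q, q), k ∘ k ∘ q))) ∘ neg(t(t(k, q), k ∘ q ∘ q)) ∘ t(k ∘ k, k ∘ k ∘ q ∘ q)
Reassemble:  t(neg(t(neg(k), k ∘ k ∘ q ∘ q)) ∘ neg(t(q ∘ q ∘ q ∘ t(q, q) ∘ t(q, q), t(t(q, q), k ∘ k ∘ q))) ∘ neg(t(t(k, q), k ∘ q ∘ q)) ∘ t(k ∘ k, k ∘ k ∘ q ∘ q), t(t(t(t(k ∘ k, k ∘ q ∘ q), k ∘ k ∘ k ∘ k ∘ q ∘ q), t(k ∘ q, k ∘ k ∘ q ∘ t(k, k) ∘ t(q, q))), t(k ∘ q ∘ q ∘ q, q)))

Answer: t(neg(t(neg(k), k ∘ k ∘ q ∘ q)) ∘ neg(t(q ∘ q ∘ q ∘ t(q, q) ∘ t(q, q), t(t(q, q), k ∘ k ∘ q))) ∘ neg(t(t(k, q), k ∘ q ∘ q)) ∘ t(k ∘ k, k ∘ k ∘ q ∘ q), t(t(t(t(k ∘ k, k ∘ q ∘ q), k ∘ k ∘ k ∘ k ∘ q ∘ q), t(k ∘ q, k ∘ k ∘ q ∘ t(k, k) ∘ t(q, q))), t(k ∘ q ∘ q ∘ q, q)))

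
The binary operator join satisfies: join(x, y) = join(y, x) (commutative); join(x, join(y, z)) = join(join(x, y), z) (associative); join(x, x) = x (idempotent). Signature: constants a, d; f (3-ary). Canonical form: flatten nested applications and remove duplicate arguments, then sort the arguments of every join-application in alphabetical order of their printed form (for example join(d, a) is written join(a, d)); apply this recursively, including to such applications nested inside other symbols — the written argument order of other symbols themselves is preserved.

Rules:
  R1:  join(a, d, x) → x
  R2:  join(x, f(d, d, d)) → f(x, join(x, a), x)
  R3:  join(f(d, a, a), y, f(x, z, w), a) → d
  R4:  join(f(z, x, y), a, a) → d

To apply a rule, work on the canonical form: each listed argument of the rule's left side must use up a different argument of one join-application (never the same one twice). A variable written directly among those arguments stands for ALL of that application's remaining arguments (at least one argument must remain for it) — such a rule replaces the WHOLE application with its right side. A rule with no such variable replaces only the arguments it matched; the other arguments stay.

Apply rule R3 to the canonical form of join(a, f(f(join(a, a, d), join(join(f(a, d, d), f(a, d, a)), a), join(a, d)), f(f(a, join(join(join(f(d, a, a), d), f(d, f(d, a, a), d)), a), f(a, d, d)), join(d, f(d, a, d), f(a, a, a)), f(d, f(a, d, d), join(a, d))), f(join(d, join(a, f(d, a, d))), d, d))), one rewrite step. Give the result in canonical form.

Canonical form:  join(a, f(f(join(a, d), join(a, f(a, d, a), f(a, d, d)), join(a, d)), f(f(a, join(a, d, f(d, a, a), f(d, f(d, a, a), d)), f(a, d, d)), join(d, f(a, a, a), f(d, a, d)), f(d, f(a, d, d), join(a, d))), f(join(a, d, f(d, a, d)), d, d)))
Apply R3:  consuming a, f(d, a, a), f(d, f(d, a, a), d);  w := d, x := d, y := d, z := f(d, a, a)
Every leftover argument binds to the variable; the entire application is replaced.
Result:  join(a, f(f(join(a, d), join(a, f(a, d, a), f(a, d, d)), join(a, d)), f(f(a, d, f(a, d, d)), join(d, f(a, a, a), f(d, a, d)), f(d, f(a, d, d), join(a, d))), f(join(a, d, f(d, a, d)), d, d)))

Answer: join(a, f(f(join(a, d), join(a, f(a, d, a), f(a, d, d)), join(a, d)), f(f(a, d, f(a, d, d)), join(d, f(a, a, a), f(d, a, d)), f(d, f(a, d, d), join(a, d))), f(join(a, d, f(d, a, d)), d, d)))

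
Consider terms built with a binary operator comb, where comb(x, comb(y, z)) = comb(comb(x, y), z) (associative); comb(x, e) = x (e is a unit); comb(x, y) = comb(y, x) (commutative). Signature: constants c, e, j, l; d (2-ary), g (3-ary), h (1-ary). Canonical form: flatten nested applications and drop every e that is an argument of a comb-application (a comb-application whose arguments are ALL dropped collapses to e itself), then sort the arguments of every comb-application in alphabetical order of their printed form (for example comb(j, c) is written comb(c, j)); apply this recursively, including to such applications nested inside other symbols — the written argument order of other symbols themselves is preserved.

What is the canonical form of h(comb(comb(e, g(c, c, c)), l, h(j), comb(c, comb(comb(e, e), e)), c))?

Answer: h(comb(c, c, g(c, c, c), h(j), l))

Derivation:
Focus inside:  comb(comb(e, g(c, c, c)), l, h(j), comb(c, comb(comb(e, e), e)), c)
Un-nest:  comb(e, g(c, c, c), l, h(j), c, e, e, e, c)
Drop the unit:  drop e (×4)
Sort:  comb(c, c, g(c, c, c), h(j), l)
Rebuild:  h(comb(c, c, g(c, c, c), h(j), l))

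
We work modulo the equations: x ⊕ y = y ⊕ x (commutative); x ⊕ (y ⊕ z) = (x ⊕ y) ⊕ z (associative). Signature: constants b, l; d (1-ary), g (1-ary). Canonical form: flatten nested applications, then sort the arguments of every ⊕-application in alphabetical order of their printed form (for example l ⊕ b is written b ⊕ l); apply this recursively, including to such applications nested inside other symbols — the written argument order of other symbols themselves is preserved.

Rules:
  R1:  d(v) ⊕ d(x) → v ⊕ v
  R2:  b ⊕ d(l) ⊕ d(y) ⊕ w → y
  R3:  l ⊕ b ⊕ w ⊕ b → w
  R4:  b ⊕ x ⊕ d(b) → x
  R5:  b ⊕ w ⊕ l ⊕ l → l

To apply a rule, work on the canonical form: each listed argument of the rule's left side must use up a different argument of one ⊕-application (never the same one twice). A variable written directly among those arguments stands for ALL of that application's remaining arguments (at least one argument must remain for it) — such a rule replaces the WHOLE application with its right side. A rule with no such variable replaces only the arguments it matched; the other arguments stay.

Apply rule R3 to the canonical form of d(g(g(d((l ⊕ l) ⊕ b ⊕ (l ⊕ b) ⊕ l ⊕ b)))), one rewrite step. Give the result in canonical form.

Canonical form:  d(g(g(d(b ⊕ b ⊕ b ⊕ l ⊕ l ⊕ l ⊕ l))))
Apply R3:  consuming b, b, l;  w := b ⊕ l ⊕ l ⊕ l
Every leftover argument binds to the variable; the entire application is replaced.
Result:  d(g(g(d(b ⊕ l ⊕ l ⊕ l))))

Answer: d(g(g(d(b ⊕ l ⊕ l ⊕ l))))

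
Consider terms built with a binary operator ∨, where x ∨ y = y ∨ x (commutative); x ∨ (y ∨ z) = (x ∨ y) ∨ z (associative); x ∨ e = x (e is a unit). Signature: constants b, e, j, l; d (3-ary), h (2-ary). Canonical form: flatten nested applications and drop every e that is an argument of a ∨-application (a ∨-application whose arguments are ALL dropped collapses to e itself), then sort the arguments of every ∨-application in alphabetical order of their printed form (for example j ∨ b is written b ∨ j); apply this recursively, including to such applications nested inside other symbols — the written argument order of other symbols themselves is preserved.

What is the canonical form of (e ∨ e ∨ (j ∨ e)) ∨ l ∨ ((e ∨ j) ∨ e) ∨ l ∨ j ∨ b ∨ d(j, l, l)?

Answer: b ∨ d(j, l, l) ∨ j ∨ j ∨ j ∨ l ∨ l

Derivation:
Merge nested applications:  e ∨ e ∨ j ∨ e ∨ l ∨ e ∨ j ∨ e ∨ l ∨ j ∨ b ∨ d(j, l, l)
Unit:  drop e (×5)
Sort arguments:  b ∨ d(j, l, l) ∨ j ∨ j ∨ j ∨ l ∨ l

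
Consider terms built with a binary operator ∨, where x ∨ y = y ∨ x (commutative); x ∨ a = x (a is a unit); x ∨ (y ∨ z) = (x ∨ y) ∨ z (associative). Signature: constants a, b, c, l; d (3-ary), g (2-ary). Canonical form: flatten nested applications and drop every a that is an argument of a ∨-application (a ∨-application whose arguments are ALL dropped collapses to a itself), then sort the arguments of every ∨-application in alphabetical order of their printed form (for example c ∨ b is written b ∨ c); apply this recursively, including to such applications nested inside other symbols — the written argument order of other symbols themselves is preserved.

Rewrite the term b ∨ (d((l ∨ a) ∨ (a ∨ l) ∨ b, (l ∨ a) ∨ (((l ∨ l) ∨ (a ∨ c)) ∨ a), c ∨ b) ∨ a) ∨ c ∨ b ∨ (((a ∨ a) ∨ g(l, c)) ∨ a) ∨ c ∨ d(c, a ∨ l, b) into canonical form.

Answer: b ∨ b ∨ c ∨ c ∨ d(b ∨ l ∨ l, c ∨ l ∨ l ∨ l, b ∨ c) ∨ d(c, l, b) ∨ g(l, c)

Derivation:
Un-nest:  b ∨ d((l ∨ a) ∨ (a ∨ l) ∨ b, (l ∨ a) ∨ (((l ∨ l) ∨ (a ∨ c)) ∨ a), c ∨ b) ∨ a ∨ c ∨ b ∨ a ∨ a ∨ g(l, c) ∨ a ∨ c ∨ d(c, a ∨ l, b)
Simplify inside:  d((l ∨ a) ∨ (a ∨ l) ∨ b, (l ∨ a) ∨ (((l ∨ l) ∨ (a ∨ c)) ∨ a), c ∨ b)  →  d(b ∨ l ∨ l, c ∨ l ∨ l ∨ l, b ∨ c)
Simplify inside:  d(c, a ∨ l, b)  →  d(c, l, b)
Units out:  drop a (×4)
Sort arguments:  b ∨ b ∨ c ∨ c ∨ d(b ∨ l ∨ l, c ∨ l ∨ l ∨ l, b ∨ c) ∨ d(c, l, b) ∨ g(l, c)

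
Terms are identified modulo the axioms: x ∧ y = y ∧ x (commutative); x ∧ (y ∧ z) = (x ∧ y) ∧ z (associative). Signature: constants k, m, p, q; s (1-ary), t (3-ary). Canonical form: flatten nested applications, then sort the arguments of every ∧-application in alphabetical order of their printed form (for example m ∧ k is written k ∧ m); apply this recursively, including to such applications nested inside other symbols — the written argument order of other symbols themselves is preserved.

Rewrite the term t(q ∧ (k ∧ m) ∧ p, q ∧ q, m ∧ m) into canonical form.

Answer: t(k ∧ m ∧ p ∧ q, q ∧ q, m ∧ m)

Derivation:
Focus inside:  q ∧ (k ∧ m) ∧ p
Un-nest:  q ∧ k ∧ m ∧ p
Sort arguments:  k ∧ m ∧ p ∧ q
Put back:  t(k ∧ m ∧ p ∧ q, q ∧ q, m ∧ m)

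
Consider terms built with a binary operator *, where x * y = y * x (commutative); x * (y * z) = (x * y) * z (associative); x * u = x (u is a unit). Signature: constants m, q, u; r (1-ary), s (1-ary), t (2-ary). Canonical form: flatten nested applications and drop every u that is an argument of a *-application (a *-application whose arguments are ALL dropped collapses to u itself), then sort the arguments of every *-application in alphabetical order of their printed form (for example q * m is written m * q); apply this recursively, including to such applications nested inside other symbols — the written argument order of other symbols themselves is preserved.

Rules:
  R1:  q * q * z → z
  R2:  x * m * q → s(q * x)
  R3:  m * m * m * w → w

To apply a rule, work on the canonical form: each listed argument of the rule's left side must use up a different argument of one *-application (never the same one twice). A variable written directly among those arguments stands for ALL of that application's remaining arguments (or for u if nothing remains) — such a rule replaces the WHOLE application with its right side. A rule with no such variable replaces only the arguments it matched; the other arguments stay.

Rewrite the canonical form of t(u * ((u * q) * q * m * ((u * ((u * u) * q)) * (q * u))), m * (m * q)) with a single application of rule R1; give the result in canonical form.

Answer: t(m * q * q, m * m * q)

Derivation:
Canonical form:  t(m * q * q * q * q, m * m * q)
R1 matches:  uses q, q;  z := m * q * q
The variable takes the whole remainder — replace the entire application.
New term:  t(m * q * q, m * m * q)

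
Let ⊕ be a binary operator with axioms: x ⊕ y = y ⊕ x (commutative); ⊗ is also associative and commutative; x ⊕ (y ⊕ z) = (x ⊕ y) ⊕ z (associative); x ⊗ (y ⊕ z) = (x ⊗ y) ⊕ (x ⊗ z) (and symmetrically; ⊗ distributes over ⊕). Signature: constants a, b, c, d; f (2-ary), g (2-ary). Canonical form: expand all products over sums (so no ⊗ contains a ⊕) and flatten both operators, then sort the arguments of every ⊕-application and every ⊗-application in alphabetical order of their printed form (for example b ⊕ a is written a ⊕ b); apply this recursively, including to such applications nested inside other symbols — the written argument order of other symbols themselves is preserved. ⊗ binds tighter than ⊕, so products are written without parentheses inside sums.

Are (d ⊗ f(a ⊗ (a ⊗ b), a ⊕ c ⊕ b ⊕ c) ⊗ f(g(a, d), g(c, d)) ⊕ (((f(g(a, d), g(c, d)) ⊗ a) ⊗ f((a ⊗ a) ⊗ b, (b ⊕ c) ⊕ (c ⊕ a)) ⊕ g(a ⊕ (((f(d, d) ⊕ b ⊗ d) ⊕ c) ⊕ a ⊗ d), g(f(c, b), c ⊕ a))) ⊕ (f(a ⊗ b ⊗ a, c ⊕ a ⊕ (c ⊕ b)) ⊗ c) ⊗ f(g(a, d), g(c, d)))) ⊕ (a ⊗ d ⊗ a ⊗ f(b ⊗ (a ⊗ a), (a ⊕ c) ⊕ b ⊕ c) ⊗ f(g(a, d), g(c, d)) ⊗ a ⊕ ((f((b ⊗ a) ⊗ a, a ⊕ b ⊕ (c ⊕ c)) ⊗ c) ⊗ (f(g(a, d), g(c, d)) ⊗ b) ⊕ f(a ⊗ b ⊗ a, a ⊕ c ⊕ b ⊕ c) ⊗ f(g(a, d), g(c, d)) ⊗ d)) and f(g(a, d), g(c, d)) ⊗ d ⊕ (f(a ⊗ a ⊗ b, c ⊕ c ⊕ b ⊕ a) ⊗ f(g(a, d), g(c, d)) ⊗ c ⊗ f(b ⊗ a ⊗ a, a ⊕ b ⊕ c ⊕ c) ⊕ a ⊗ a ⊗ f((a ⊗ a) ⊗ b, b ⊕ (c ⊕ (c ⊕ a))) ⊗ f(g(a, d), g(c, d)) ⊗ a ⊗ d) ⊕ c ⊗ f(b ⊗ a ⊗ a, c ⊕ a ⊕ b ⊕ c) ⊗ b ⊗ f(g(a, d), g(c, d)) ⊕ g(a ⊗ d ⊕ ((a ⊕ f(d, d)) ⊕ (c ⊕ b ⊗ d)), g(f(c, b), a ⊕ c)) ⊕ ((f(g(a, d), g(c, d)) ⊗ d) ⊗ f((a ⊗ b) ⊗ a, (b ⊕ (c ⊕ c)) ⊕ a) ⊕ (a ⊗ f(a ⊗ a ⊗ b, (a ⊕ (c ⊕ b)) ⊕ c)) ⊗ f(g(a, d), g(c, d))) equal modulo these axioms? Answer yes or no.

Answer: no — a ⊗ a ⊗ a ⊗ d ⊗ f(a ⊗ a ⊗ b, a ⊕ b ⊕ c ⊕ c) ⊗ f(g(a, d), g(c, d)) ⊕ a ⊗ f(a ⊗ a ⊗ b, a ⊕ b ⊕ c ⊕ c) ⊗ f(g(a, d), g(c, d)) ⊕ b ⊗ c ⊗ f(a ⊗ a ⊗ b, a ⊕ b ⊕ c ⊕ c) ⊗ f(g(a, d), g(c, d)) ⊕ c ⊗ f(a ⊗ a ⊗ b, a ⊕ b ⊕ c ⊕ c) ⊗ f(g(a, d), g(c, d)) ⊕ d ⊗ f(a ⊗ a ⊗ b, a ⊕ b ⊕ c ⊕ c) ⊗ f(g(a, d), g(c, d)) ⊕ d ⊗ f(a ⊗ a ⊗ b, a ⊕ b ⊕ c ⊕ c) ⊗ f(g(a, d), g(c, d)) ⊕ g(a ⊕ a ⊗ d ⊕ b ⊗ d ⊕ c ⊕ f(d, d), g(f(c, b), a ⊕ c)) vs a ⊗ a ⊗ a ⊗ d ⊗ f(a ⊗ a ⊗ b, a ⊕ b ⊕ c ⊕ c) ⊗ f(g(a, d), g(c, d)) ⊕ a ⊗ f(a ⊗ a ⊗ b, a ⊕ b ⊕ c ⊕ c) ⊗ f(g(a, d), g(c, d)) ⊕ b ⊗ c ⊗ f(a ⊗ a ⊗ b, a ⊕ b ⊕ c ⊕ c) ⊗ f(g(a, d), g(c, d)) ⊕ c ⊗ f(a ⊗ a ⊗ b, a ⊕ b ⊕ c ⊕ c) ⊗ f(a ⊗ a ⊗ b, a ⊕ b ⊕ c ⊕ c) ⊗ f(g(a, d), g(c, d)) ⊕ d ⊗ f(a ⊗ a ⊗ b, a ⊕ b ⊕ c ⊕ c) ⊗ f(g(a, d), g(c, d)) ⊕ d ⊗ f(g(a, d), g(c, d)) ⊕ g(a ⊕ a ⊗ d ⊕ b ⊗ d ⊕ c ⊕ f(d, d), g(f(c, b), a ⊕ c))

Derivation:
Left:  (d ⊗ f(a ⊗ (a ⊗ b), a ⊕ c ⊕ b ⊕ c) ⊗ f(g(a, d), g(c, d)) ⊕ (((f(g(a, d), g(c, d)) ⊗ a) ⊗ f((a ⊗ a) ⊗ b, (b ⊕ c) ⊕ (c ⊕ a)) ⊕ g(a ⊕ (((f(d, d) ⊕ b ⊗ d) ⊕ c) ⊕ a ⊗ d), g(f(c, b), c ⊕ a))) ⊕ (f(a ⊗ b ⊗ a, c ⊕ a ⊕ (c ⊕ b)) ⊗ c) ⊗ f(g(a, d), g(c, d)))) ⊕ (a ⊗ d ⊗ a ⊗ f(b ⊗ (a ⊗ a), (a ⊕ c) ⊕ b ⊕ c) ⊗ f(g(a, d), g(c, d)) ⊗ a ⊕ ((f((b ⊗ a) ⊗ a, a ⊕ b ⊕ (c ⊕ c)) ⊗ c) ⊗ (f(g(a, d), g(c, d)) ⊗ b) ⊕ f(a ⊗ b ⊗ a, a ⊕ c ⊕ b ⊕ c) ⊗ f(g(a, d), g(c, d)) ⊗ d))
  Merge nested applications:  d ⊗ f(a ⊗ a ⊗ b, a ⊕ b ⊕ c ⊕ c) ⊗ f(g(a, d), g(c, d)) ⊕ a ⊗ f(a ⊗ a ⊗ b, a ⊕ b ⊕ c ⊕ c) ⊗ f(g(a, d), g(c, d)) ⊕ g(a ⊕ a ⊗ d ⊕ b ⊗ d ⊕ c ⊕ f(d, d), g(f(c, b), a ⊕ c)) ⊕ c ⊗ f(a ⊗ a ⊗ b, a ⊕ b ⊕ c ⊕ c) ⊗ f(g(a, d), g(c, d)) ⊕ a ⊗ a ⊗ a ⊗ d ⊗ f(a ⊗ a ⊗ b, a ⊕ b ⊕ c ⊕ c) ⊗ f(g(a, d), g(c, d)) ⊕ b ⊗ c ⊗ f(a ⊗ a ⊗ b, a ⊕ b ⊕ c ⊕ c) ⊗ f(g(a, d), g(c, d)) ⊕ d ⊗ f(a ⊗ a ⊗ b, a ⊕ b ⊕ c ⊕ c) ⊗ f(g(a, d), g(c, d))
  Sort:  a ⊗ a ⊗ a ⊗ d ⊗ f(a ⊗ a ⊗ b, a ⊕ b ⊕ c ⊕ c) ⊗ f(g(a, d), g(c, d)) ⊕ a ⊗ f(a ⊗ a ⊗ b, a ⊕ b ⊕ c ⊕ c) ⊗ f(g(a, d), g(c, d)) ⊕ b ⊗ c ⊗ f(a ⊗ a ⊗ b, a ⊕ b ⊕ c ⊕ c) ⊗ f(g(a, d), g(c, d)) ⊕ c ⊗ f(a ⊗ a ⊗ b, a ⊕ b ⊕ c ⊕ c) ⊗ f(g(a, d), g(c, d)) ⊕ d ⊗ f(a ⊗ a ⊗ b, a ⊕ b ⊕ c ⊕ c) ⊗ f(g(a, d), g(c, d)) ⊕ d ⊗ f(a ⊗ a ⊗ b, a ⊕ b ⊕ c ⊕ c) ⊗ f(g(a, d), g(c, d)) ⊕ g(a ⊕ a ⊗ d ⊕ b ⊗ d ⊕ c ⊕ f(d, d), g(f(c, b), a ⊕ c))
Right:  f(g(a, d), g(c, d)) ⊗ d ⊕ (f(a ⊗ a ⊗ b, c ⊕ c ⊕ b ⊕ a) ⊗ f(g(a, d), g(c, d)) ⊗ c ⊗ f(b ⊗ a ⊗ a, a ⊕ b ⊕ c ⊕ c) ⊕ a ⊗ a ⊗ f((a ⊗ a) ⊗ b, b ⊕ (c ⊕ (c ⊕ a))) ⊗ f(g(a, d), g(c, d)) ⊗ a ⊗ d) ⊕ c ⊗ f(b ⊗ a ⊗ a, c ⊕ a ⊕ b ⊕ c) ⊗ b ⊗ f(g(a, d), g(c, d)) ⊕ g(a ⊗ d ⊕ ((a ⊕ f(d, d)) ⊕ (c ⊕ b ⊗ d)), g(f(c, b), a ⊕ c)) ⊕ ((f(g(a, d), g(c, d)) ⊗ d) ⊗ f((a ⊗ b) ⊗ a, (b ⊕ (c ⊕ c)) ⊕ a) ⊕ (a ⊗ f(a ⊗ a ⊗ b, (a ⊕ (c ⊕ b)) ⊕ c)) ⊗ f(g(a, d), g(c, d)))
  Flatten:  d ⊗ f(g(a, d), g(c, d)) ⊕ c ⊗ f(a ⊗ a ⊗ b, a ⊕ b ⊕ c ⊕ c) ⊗ f(a ⊗ a ⊗ b, a ⊕ b ⊕ c ⊕ c) ⊗ f(g(a, d), g(c, d)) ⊕ a ⊗ a ⊗ a ⊗ d ⊗ f(a ⊗ a ⊗ b, a ⊕ b ⊕ c ⊕ c) ⊗ f(g(a, d), g(c, d)) ⊕ b ⊗ c ⊗ f(a ⊗ a ⊗ b, a ⊕ b ⊕ c ⊕ c) ⊗ f(g(a, d), g(c, d)) ⊕ g(a ⊕ a ⊗ d ⊕ b ⊗ d ⊕ c ⊕ f(d, d), g(f(c, b), a ⊕ c)) ⊕ d ⊗ f(a ⊗ a ⊗ b, a ⊕ b ⊕ c ⊕ c) ⊗ f(g(a, d), g(c, d)) ⊕ a ⊗ f(a ⊗ a ⊗ b, a ⊕ b ⊕ c ⊕ c) ⊗ f(g(a, d), g(c, d))
  Sort:  a ⊗ a ⊗ a ⊗ d ⊗ f(a ⊗ a ⊗ b, a ⊕ b ⊕ c ⊕ c) ⊗ f(g(a, d), g(c, d)) ⊕ a ⊗ f(a ⊗ a ⊗ b, a ⊕ b ⊕ c ⊕ c) ⊗ f(g(a, d), g(c, d)) ⊕ b ⊗ c ⊗ f(a ⊗ a ⊗ b, a ⊕ b ⊕ c ⊕ c) ⊗ f(g(a, d), g(c, d)) ⊕ c ⊗ f(a ⊗ a ⊗ b, a ⊕ b ⊕ c ⊕ c) ⊗ f(a ⊗ a ⊗ b, a ⊕ b ⊕ c ⊕ c) ⊗ f(g(a, d), g(c, d)) ⊕ d ⊗ f(a ⊗ a ⊗ b, a ⊕ b ⊕ c ⊕ c) ⊗ f(g(a, d), g(c, d)) ⊕ d ⊗ f(g(a, d), g(c, d)) ⊕ g(a ⊕ a ⊗ d ⊕ b ⊗ d ⊕ c ⊕ f(d, d), g(f(c, b), a ⊕ c))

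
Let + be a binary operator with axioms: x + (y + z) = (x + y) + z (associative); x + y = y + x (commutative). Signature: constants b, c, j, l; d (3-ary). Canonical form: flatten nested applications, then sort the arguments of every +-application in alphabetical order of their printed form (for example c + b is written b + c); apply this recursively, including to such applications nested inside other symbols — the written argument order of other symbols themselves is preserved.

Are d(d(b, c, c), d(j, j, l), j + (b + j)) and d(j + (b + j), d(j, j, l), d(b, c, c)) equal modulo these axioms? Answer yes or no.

Left:  d(d(b, c, c), d(j, j, l), j + (b + j))
  Work inside:  j + (b + j)
  Merge nested applications:  j + b + j
  Sort arguments:  b + j + j
  Reassemble:  d(d(b, c, c), d(j, j, l), b + j + j)
Right:  d(j + (b + j), d(j, j, l), d(b, c, c))
  Focus inside:  j + (b + j)
  Merge nested applications:  j + b + j
  Sort:  b + j + j
  Put back:  d(b + j + j, d(j, j, l), d(b, c, c))

Answer: no — d(d(b, c, c), d(j, j, l), b + j + j) vs d(b + j + j, d(j, j, l), d(b, c, c))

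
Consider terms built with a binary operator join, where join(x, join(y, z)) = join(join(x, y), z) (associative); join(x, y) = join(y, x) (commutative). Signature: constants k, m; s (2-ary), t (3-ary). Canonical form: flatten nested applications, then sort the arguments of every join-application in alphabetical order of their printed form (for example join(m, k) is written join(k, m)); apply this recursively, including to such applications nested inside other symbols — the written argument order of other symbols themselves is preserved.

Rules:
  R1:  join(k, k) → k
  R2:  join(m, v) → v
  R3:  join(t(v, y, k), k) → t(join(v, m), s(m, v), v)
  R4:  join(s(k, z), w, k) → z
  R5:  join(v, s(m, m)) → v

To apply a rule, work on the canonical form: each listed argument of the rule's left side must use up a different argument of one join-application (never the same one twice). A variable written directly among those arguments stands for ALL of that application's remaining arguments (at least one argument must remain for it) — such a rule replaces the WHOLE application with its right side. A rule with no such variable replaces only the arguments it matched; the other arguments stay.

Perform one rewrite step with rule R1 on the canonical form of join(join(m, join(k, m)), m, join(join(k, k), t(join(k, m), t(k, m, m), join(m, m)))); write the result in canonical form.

Answer: join(k, k, m, m, m, t(join(k, m), t(k, m, m), join(m, m)))

Derivation:
Canonical form:  join(k, k, k, m, m, m, t(join(k, m), t(k, m, m), join(m, m)))
Apply R1:  consuming k, k
Result:  join(k, k, m, m, m, t(join(k, m), t(k, m, m), join(m, m)))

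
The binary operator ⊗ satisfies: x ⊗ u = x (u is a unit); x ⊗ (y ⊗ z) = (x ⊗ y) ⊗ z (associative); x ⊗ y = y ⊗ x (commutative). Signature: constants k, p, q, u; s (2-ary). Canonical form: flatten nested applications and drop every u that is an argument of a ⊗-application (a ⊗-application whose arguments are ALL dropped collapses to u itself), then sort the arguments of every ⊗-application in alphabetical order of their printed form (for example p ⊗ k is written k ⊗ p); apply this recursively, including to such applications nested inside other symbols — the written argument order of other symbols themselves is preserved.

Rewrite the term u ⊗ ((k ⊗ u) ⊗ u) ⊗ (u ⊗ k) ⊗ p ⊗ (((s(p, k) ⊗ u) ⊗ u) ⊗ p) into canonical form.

Merge nested applications:  u ⊗ k ⊗ u ⊗ u ⊗ u ⊗ k ⊗ p ⊗ s(p, k) ⊗ u ⊗ u ⊗ p
Unit:  drop u (×6)
Sort:  k ⊗ k ⊗ p ⊗ p ⊗ s(p, k)

Answer: k ⊗ k ⊗ p ⊗ p ⊗ s(p, k)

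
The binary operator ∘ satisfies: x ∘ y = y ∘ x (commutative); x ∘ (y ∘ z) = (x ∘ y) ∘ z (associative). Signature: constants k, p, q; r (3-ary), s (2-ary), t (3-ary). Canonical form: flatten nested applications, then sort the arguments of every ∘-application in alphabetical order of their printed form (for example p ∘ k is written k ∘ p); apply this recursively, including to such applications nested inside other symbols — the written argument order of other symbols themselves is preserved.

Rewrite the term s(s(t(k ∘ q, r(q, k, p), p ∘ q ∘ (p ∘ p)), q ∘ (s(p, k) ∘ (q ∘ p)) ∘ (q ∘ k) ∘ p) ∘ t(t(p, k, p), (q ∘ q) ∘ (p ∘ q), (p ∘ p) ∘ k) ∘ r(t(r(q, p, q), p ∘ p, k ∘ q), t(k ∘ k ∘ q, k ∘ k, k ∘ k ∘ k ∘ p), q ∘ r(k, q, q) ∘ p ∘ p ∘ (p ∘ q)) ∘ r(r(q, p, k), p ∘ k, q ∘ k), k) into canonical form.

Descend into:  s(t(k ∘ q, r(q, k, p), p ∘ q ∘ (p ∘ p)), q ∘ (s(p, k) ∘ (q ∘ p)) ∘ (q ∘ k) ∘ p) ∘ t(t(p, k, p), (q ∘ q) ∘ (p ∘ q), (p ∘ p) ∘ k) ∘ r(t(r(q, p, q), p ∘ p, k ∘ q), t(k ∘ k ∘ q, k ∘ k, k ∘ k ∘ k ∘ p), q ∘ r(k, q, q) ∘ p ∘ p ∘ (p ∘ q)) ∘ r(r(q, p, k), p ∘ k, q ∘ k)
Inside:  s(t(k ∘ q, r(q, k, p), p ∘ q ∘ (p ∘ p)), q ∘ (s(p, k) ∘ (q ∘ p)) ∘ (q ∘ k) ∘ p)  →  s(t(k ∘ q, r(q, k, p), p ∘ p ∘ p ∘ q), k ∘ p ∘ p ∘ q ∘ q ∘ q ∘ s(p, k))
Canonicalize subterm:  t(t(p, k, p), (q ∘ q) ∘ (p ∘ q), (p ∘ p) ∘ k)  →  t(t(p, k, p), p ∘ q ∘ q ∘ q, k ∘ p ∘ p)
Inside:  r(t(r(q, p, q), p ∘ p, k ∘ q), t(k ∘ k ∘ q, k ∘ k, k ∘ k ∘ k ∘ p), q ∘ r(k, q, q) ∘ p ∘ p ∘ (p ∘ q))  →  r(t(r(q, p, q), p ∘ p, k ∘ q), t(k ∘ k ∘ q, k ∘ k, k ∘ k ∘ k ∘ p), p ∘ p ∘ p ∘ q ∘ q ∘ r(k, q, q))
Sort:  r(r(q, p, k), k ∘ p, k ∘ q) ∘ r(t(r(q, p, q), p ∘ p, k ∘ q), t(k ∘ k ∘ q, k ∘ k, k ∘ k ∘ k ∘ p), p ∘ p ∘ p ∘ q ∘ q ∘ r(k, q, q)) ∘ s(t(k ∘ q, r(q, k, p), p ∘ p ∘ p ∘ q), k ∘ p ∘ p ∘ q ∘ q ∘ q ∘ s(p, k)) ∘ t(t(p, k, p), p ∘ q ∘ q ∘ q, k ∘ p ∘ p)
Reassemble:  s(r(r(q, p, k), k ∘ p, k ∘ q) ∘ r(t(r(q, p, q), p ∘ p, k ∘ q), t(k ∘ k ∘ q, k ∘ k, k ∘ k ∘ k ∘ p), p ∘ p ∘ p ∘ q ∘ q ∘ r(k, q, q)) ∘ s(t(k ∘ q, r(q, k, p), p ∘ p ∘ p ∘ q), k ∘ p ∘ p ∘ q ∘ q ∘ q ∘ s(p, k)) ∘ t(t(p, k, p), p ∘ q ∘ q ∘ q, k ∘ p ∘ p), k)

Answer: s(r(r(q, p, k), k ∘ p, k ∘ q) ∘ r(t(r(q, p, q), p ∘ p, k ∘ q), t(k ∘ k ∘ q, k ∘ k, k ∘ k ∘ k ∘ p), p ∘ p ∘ p ∘ q ∘ q ∘ r(k, q, q)) ∘ s(t(k ∘ q, r(q, k, p), p ∘ p ∘ p ∘ q), k ∘ p ∘ p ∘ q ∘ q ∘ q ∘ s(p, k)) ∘ t(t(p, k, p), p ∘ q ∘ q ∘ q, k ∘ p ∘ p), k)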